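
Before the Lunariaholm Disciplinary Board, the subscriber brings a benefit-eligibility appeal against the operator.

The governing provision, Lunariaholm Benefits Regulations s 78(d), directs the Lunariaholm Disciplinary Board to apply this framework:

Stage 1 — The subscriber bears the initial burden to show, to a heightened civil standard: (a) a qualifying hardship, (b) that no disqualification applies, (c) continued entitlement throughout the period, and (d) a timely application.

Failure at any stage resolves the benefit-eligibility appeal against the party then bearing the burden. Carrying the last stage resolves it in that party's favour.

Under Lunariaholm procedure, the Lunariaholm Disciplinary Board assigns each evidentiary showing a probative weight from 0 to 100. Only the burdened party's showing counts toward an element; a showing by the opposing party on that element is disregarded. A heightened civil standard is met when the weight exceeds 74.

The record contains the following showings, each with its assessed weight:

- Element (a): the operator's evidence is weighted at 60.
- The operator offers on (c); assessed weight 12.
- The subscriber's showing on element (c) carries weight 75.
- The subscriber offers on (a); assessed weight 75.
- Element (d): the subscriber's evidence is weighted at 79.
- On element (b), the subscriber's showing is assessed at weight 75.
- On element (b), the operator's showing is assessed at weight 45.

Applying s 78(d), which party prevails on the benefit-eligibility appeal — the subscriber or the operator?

subscriber

At Stage 1 the subscriber must meet a heightened civil standard (weight exceeds 74): on (a) the weight is 75 (the operator's 60 is given no effect), > 74, so (a) meets the standard; on (b) the weight is 75 (the operator's 45 is given no effect), > 74, so (b) meets the standard; on (c) the weight is 75 (the operator's 12 is given no effect), which does exceed 74, so (c) meets the standard; on (d) the weight is 79, > 74, so (d) meets the standard.
  All elements met at the final stage.
All stages carried — the subscriber prevails.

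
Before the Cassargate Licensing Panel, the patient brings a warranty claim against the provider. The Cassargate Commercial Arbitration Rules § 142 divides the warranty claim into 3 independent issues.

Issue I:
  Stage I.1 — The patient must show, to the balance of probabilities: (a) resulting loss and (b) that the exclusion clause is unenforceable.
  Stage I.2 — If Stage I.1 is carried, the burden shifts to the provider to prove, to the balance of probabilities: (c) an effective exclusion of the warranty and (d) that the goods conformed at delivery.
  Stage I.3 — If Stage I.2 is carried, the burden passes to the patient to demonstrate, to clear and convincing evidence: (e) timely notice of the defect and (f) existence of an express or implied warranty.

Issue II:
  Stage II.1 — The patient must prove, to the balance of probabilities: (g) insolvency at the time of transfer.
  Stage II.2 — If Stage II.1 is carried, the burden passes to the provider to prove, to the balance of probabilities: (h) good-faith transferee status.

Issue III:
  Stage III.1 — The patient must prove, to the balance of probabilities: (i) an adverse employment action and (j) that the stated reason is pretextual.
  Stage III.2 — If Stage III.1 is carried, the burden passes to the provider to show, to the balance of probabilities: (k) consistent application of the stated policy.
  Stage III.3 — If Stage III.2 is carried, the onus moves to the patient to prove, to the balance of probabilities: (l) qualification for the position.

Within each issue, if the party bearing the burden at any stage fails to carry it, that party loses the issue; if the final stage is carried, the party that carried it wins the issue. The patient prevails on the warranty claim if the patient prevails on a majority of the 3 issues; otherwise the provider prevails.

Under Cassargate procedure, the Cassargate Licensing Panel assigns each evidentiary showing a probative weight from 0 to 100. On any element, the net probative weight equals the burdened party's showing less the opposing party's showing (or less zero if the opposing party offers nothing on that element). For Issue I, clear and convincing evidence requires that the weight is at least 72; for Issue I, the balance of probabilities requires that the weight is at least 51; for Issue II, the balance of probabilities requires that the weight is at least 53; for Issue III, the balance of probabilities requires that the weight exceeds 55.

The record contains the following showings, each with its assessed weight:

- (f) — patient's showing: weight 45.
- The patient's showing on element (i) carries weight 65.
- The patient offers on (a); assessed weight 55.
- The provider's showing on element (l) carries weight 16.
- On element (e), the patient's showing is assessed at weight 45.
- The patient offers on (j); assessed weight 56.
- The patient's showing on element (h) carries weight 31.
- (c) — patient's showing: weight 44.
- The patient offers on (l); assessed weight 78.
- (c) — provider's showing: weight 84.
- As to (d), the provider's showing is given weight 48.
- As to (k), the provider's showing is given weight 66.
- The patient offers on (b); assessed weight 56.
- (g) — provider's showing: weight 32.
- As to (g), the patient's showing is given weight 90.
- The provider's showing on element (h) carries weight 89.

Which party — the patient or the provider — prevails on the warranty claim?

— Issue I —
Stage I.1 (patient, the balance of probabilities, weight is at least 51): (a) 55 ≥ 51 — meets; (b) 56 ≥ 51 — meets.
  Stage I.1 is satisfied; the onus moves to the provider.
Stage I.2 (provider, the balance of probabilities, weight is at least 51): (c) net 84−44=40 < 51 — fails; (d) 48 < 51 — fails.
  The provider does not carry Stage I.2.
So the patient prevails on this issue.
— Issue II —
At Stage II.1 the patient must meet the balance of probabilities (weight is at least 53): on (g) the weight is 90 less the opposing 32 gives net 58, ≥ 53, so (g) meets the standard.
  The patient carries Stage II.1; the provider now bears the burden.
At Stage II.2 the provider must meet the balance of probabilities (weight is at least 53): on (h) the weight is 89 less the opposing 31 gives net 58, which does reach 53, so (h) meets the standard.
  The provider carries the last stage.
All stages carried — the provider prevails on this issue.
— Issue III —
At Stage III.1 the patient must meet the balance of probabilities (weight exceeds 55): on (i) the weight is 65, > 55, so (i) meets the standard; on (j) the weight is 56, which does exceed 55, so (j) meets the standard.
  Stage III.1 carried; the burden shifts to the provider.
At Stage III.2 the provider must meet the balance of probabilities (weight exceeds 55): on (k) the weight is 66, which does exceed 55, so (k) meets the standard.
  Stage III.2 carried; the burden shifts to the patient.
At Stage III.3 the patient must meet the balance of probabilities (weight exceeds 55): on (l) the weight is 78 less the opposing 16 gives net 62, which does exceed 55, so (l) meets the standard.
  Stage III.3 carried; the final stage is satisfied.
With every stage satisfied, the patient prevails on this issue.
Per-issue: Issue I → patient; Issue II → provider; Issue III → patient. The patient must prevail on a majority of issues; overall, the patient prevails.

patient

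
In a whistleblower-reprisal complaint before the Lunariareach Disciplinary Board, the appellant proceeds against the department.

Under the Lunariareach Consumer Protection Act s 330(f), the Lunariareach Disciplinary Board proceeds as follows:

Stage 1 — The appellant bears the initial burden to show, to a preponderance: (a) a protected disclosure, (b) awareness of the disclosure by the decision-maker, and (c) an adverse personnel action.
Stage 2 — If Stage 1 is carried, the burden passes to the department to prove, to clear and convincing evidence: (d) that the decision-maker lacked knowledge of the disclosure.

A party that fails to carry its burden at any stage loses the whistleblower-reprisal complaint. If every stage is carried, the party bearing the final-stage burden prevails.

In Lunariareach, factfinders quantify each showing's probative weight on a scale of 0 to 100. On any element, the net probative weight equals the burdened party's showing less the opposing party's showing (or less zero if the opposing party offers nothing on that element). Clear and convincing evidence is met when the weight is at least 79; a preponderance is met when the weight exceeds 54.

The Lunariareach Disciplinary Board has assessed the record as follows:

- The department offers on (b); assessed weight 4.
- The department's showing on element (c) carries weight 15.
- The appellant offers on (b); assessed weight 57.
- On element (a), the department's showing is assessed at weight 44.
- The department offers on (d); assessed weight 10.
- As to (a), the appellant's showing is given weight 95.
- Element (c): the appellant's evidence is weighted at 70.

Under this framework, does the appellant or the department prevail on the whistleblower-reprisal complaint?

Stage 1 (appellant, a preponderance, weight exceeds 54): (a) net 95−44=51 ≤ 54 — fails; (b) net 57−4=53 ≤ 54 — fails; (c) net 70−15=55 > 54 — meets.
  Stage 1 not carried; the appellant fails its burden.
The department prevails.

department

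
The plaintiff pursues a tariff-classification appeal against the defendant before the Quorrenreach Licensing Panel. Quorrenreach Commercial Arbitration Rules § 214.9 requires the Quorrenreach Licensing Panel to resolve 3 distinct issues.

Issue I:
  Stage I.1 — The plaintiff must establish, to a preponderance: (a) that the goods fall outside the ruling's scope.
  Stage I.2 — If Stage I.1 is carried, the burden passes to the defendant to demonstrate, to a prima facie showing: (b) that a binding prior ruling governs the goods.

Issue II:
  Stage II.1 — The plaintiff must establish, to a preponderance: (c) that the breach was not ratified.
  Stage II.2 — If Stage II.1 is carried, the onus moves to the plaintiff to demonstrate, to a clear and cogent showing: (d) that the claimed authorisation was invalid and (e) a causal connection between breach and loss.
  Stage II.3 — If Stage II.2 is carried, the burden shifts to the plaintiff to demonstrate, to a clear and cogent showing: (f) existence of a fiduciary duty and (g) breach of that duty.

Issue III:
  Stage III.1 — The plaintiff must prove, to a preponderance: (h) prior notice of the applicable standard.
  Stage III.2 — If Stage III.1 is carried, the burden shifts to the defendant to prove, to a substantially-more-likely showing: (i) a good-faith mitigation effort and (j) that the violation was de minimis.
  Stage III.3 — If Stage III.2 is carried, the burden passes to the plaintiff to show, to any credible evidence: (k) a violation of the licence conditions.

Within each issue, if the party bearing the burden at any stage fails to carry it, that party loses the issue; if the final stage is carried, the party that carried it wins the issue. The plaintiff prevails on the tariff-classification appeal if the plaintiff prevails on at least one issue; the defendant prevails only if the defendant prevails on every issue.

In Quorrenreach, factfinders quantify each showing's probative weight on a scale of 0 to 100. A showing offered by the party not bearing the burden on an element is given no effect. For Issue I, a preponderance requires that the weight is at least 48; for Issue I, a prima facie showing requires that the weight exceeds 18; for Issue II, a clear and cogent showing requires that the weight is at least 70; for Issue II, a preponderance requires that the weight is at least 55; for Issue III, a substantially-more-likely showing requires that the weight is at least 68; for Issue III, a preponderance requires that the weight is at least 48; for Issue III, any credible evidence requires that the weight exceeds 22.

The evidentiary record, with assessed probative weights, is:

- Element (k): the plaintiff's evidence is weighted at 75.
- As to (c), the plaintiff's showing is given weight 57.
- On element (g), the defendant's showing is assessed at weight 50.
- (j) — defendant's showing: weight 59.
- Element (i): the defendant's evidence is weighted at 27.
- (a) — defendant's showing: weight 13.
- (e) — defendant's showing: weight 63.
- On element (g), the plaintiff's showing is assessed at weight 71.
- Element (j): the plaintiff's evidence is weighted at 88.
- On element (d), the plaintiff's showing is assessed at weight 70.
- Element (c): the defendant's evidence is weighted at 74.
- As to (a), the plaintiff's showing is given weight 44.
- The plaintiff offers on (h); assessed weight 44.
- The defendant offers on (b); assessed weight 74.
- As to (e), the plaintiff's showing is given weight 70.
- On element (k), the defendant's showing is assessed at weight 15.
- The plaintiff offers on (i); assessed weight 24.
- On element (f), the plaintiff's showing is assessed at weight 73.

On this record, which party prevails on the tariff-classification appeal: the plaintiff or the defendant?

— Issue I —
At Stage I.1 the plaintiff must meet a preponderance (weight is at least 48): on (a) the weight is 44 (the defendant's 13 is given no effect), < 48, so (a) does not meet the standard.
  Not every element is met, so the plaintiff fails to carry Stage I.1.
The defendant prevails on this issue.
— Issue II —
Stage II.1 — burden on plaintiff; standard: a preponderance (weight is at least 55).
    (c): 57 (defendant's 74 disregarded) ≥ 55 [met]
  All elements met. The plaintiff retains the burden for Stage II.2.
Stage II.2 — burden on plaintiff; standard: a clear and cogent showing (weight is at least 70).
    (d): 70 ≥ 70 [met]
    (e): 70 (defendant's 63 disregarded) ≥ 70 [met]
  Stage II.2 is satisfied; the plaintiff continues to bear the burden.
Stage II.3 — burden on plaintiff; standard: a clear and cogent showing (weight is at least 70).
    (f): 73 ≥ 70 [met]
    (g): 71 (defendant's 50 disregarded) ≥ 70 [met]
  Stage II.3 carried; the final stage is satisfied.
Every stage carried; the plaintiff prevails on this issue.
— Issue III —
At Stage III.1 the plaintiff must meet a preponderance (weight is at least 48): on (h) the weight is 44, which does not reach 48, so (h) does not meet the standard.
  Stage III.1 not carried; the plaintiff fails its burden.
So the defendant prevails on this issue.
Per-issue: Issue I → defendant; Issue II → plaintiff; Issue III → defendant. The plaintiff must prevail on at least one issue; overall, the plaintiff prevails.

plaintiff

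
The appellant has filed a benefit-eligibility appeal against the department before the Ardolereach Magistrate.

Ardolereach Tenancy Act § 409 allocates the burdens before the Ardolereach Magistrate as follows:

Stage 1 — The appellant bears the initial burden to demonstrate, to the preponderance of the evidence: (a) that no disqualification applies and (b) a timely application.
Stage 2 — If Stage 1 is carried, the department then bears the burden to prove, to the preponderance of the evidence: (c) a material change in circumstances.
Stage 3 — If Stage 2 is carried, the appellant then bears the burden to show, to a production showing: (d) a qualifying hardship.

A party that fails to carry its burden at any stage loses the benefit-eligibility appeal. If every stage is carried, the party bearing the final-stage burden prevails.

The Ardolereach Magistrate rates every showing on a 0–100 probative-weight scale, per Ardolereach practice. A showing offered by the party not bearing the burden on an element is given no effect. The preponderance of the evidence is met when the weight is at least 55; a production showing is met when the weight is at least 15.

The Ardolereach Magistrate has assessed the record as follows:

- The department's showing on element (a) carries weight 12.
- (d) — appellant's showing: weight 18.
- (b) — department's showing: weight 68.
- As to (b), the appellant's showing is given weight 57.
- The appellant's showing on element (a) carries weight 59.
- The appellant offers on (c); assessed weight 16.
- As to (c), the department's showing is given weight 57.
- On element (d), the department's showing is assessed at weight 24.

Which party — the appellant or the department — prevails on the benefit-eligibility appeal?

appellant

Stage 1 — burden on appellant; standard: the preponderance of the evidence (weight is at least 55).
    (a): 59 (department's 12 disregarded) ≥ 55 [met]
    (b): 57 (department's 68 disregarded) ≥ 55 [met]
  The appellant carries Stage 1; the department now bears the burden.
Stage 2 — burden on department; standard: the preponderance of the evidence (weight is at least 55).
    (c): 57 (appellant's 16 disregarded) ≥ 55 [met]
  Stage 2 is satisfied; the onus moves to the appellant.
Stage 3 — burden on appellant; standard: a production showing (weight is at least 15).
    (d): 18 (department's 24 disregarded) ≥ 15 [met]
  Stage 3 carried; the final stage is satisfied.
Every stage carried; the appellant prevails.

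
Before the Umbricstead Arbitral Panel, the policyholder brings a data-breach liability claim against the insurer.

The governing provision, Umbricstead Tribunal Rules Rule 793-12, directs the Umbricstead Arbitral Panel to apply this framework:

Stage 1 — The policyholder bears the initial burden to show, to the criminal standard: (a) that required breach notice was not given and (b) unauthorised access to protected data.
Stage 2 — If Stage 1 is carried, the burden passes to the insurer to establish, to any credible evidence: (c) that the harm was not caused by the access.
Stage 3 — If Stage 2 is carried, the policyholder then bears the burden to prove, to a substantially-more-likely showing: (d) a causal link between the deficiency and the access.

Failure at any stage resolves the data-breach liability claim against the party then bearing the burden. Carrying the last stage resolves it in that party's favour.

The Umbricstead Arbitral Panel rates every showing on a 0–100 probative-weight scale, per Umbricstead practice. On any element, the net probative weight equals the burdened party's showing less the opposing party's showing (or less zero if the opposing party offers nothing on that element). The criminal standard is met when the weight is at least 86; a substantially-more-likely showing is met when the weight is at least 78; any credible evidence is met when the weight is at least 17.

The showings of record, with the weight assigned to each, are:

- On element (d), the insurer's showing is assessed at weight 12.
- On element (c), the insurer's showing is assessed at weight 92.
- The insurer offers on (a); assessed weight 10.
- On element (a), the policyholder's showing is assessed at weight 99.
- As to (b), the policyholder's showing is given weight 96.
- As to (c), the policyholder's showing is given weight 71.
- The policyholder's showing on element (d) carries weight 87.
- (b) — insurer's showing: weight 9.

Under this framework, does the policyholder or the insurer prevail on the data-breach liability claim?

At Stage 1 the policyholder must meet the criminal standard (weight is at least 86): on (a) the weight is 99 less the opposing 10 gives net 89, ≥ 86, so (a) meets the standard; on (b) the weight is 96 less the opposing 9 gives net 87, ≥ 86, so (b) meets the standard.
  Stage 1 is satisfied; the onus moves to the insurer.
At Stage 2 the insurer must meet any credible evidence (weight is at least 17): on (c) the weight is 92 less the opposing 71 gives net 21, ≥ 17, so (c) meets the standard.
  Stage 2 is satisfied; the onus moves to the policyholder.
At Stage 3 the policyholder must meet a substantially-more-likely showing (weight is at least 78): on (d) the weight is 87 less the opposing 12 gives net 75, which does not reach 78, so (d) does not meet the standard.
  Stage 3 not carried; the policyholder fails its burden.
The insurer prevails.

insurer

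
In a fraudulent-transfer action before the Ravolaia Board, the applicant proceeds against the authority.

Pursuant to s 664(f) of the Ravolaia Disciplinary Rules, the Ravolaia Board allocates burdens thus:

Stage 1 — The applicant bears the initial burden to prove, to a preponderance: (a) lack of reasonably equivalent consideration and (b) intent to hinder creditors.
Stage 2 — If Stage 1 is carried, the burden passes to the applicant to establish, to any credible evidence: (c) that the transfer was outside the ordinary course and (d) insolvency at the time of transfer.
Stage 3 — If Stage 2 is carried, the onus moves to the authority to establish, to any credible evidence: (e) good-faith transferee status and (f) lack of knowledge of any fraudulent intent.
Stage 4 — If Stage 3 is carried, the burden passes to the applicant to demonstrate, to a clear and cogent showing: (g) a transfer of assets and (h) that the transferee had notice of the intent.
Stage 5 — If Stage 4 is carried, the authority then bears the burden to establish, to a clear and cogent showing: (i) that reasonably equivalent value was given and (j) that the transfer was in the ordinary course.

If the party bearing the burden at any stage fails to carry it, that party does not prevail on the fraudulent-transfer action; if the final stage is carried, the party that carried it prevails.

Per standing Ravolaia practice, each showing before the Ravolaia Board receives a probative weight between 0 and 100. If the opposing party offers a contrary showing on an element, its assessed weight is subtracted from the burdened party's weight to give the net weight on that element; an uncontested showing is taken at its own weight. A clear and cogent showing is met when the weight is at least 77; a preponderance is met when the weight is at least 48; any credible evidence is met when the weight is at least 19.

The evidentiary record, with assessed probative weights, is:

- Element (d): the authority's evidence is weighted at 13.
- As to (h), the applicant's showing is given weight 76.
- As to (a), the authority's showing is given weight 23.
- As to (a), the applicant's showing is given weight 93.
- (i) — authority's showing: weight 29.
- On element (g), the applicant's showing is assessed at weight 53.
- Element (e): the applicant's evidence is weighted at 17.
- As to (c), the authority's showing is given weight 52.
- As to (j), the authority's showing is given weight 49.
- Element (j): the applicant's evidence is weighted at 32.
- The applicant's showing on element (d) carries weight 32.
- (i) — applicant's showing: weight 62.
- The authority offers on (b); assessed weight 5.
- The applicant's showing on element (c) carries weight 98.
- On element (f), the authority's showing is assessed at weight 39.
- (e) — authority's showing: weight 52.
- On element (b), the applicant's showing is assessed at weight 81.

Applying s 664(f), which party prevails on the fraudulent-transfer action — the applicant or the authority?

Stage 1 — burden on applicant; standard: a preponderance (weight is at least 48).
    (a): 93 − 23 = 70 ≥ 48 [met]
    (b): 81 − 5 = 76 ≥ 48 [met]
  Stage 1 carried; the burden remains with the applicant.
Stage 2 — burden on applicant; standard: any credible evidence (weight is at least 19).
    (c): 98 − 52 = 46 ≥ 19 [met]
    (d): 32 − 13 = 19 ≥ 19 [met]
  Stage 2 carried; the burden shifts to the authority.
Stage 3 — burden on authority; standard: any credible evidence (weight is at least 19).
    (e): 52 − 17 = 35 ≥ 19 [met]
    (f): 39 ≥ 19 [met]
  Stage 3 carried; the burden shifts to the applicant.
Stage 4 — burden on applicant; standard: a clear and cogent showing (weight is at least 77).
    (g): 53 < 77 [not met]
    (h): 76 < 77 [not met]
  Stage 4 not carried; the applicant fails its burden.
So the authority prevails.

authority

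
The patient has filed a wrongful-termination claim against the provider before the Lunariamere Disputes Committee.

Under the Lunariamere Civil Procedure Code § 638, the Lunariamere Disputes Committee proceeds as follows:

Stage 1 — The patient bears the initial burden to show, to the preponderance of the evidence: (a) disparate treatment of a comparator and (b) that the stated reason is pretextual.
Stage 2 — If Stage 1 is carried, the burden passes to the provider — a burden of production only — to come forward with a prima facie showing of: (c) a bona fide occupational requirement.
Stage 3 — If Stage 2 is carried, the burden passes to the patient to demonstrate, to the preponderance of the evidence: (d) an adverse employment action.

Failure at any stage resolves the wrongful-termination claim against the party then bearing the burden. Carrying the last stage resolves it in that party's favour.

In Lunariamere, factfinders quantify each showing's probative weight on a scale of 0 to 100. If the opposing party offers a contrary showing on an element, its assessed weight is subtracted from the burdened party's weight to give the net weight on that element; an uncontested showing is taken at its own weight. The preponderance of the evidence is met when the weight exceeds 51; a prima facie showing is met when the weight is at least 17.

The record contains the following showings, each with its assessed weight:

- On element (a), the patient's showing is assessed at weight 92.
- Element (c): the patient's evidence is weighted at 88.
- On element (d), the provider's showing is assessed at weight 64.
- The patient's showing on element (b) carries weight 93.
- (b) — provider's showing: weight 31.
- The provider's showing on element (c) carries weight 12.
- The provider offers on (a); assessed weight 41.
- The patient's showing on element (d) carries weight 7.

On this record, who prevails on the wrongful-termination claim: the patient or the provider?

Stage 1 — burden on patient; standard: the preponderance of the evidence (weight exceeds 51).
    (a): 92 − 41 = 51 ≤ 51 [not met]
    (b): 93 − 31 = 62 > 51 [met]
  Stage 1 not carried; the patient fails its burden.
The analysis ends at Stage 1; the provider prevails.

provider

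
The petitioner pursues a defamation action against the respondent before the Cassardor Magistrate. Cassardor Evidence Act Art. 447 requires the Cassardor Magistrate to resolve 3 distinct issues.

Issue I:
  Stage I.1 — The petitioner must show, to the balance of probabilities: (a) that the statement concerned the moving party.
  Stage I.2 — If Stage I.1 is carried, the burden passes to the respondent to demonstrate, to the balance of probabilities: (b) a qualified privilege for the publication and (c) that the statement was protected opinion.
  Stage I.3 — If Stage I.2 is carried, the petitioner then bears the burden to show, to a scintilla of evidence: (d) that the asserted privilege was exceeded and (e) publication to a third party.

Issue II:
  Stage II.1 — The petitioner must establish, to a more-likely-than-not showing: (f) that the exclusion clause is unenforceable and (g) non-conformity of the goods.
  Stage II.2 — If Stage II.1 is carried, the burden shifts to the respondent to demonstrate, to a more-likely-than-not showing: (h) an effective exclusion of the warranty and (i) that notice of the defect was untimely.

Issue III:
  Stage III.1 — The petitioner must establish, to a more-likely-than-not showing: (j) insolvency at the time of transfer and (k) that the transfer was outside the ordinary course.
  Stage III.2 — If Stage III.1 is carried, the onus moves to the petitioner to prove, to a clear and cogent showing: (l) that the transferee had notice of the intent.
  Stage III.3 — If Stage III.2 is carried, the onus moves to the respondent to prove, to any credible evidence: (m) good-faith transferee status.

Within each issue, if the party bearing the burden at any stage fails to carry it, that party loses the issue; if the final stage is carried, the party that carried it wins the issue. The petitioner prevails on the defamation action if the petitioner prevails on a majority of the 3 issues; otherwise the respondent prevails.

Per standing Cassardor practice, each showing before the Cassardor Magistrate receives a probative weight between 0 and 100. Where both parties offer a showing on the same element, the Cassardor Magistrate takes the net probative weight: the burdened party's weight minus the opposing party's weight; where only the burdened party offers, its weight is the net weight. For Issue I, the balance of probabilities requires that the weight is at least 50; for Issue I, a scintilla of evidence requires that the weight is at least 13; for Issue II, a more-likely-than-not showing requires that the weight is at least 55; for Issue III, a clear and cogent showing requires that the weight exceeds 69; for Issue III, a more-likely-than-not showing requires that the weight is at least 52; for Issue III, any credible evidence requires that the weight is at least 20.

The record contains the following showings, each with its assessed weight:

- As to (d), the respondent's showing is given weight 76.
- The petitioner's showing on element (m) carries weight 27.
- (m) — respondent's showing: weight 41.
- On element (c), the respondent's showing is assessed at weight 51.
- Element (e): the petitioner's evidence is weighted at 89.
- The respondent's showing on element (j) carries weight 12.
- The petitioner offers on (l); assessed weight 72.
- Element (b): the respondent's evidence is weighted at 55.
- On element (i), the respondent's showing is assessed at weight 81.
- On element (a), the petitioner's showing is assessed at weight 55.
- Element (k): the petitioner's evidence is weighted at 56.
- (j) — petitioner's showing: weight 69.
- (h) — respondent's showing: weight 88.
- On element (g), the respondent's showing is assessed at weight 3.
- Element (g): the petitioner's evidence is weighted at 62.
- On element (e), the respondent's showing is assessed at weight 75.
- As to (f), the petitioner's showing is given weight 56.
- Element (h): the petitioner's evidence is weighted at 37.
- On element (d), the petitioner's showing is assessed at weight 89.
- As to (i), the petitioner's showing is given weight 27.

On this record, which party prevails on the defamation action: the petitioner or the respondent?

petitioner

— Issue I —
Stage I.1 — burden on petitioner; standard: the balance of probabilities (weight is at least 50).
    (a): 55 ≥ 50 [met]
  Stage I.1 carried; the burden shifts to the respondent.
Stage I.2 — burden on respondent; standard: the balance of probabilities (weight is at least 50).
    (b): 55 ≥ 50 [met]
    (c): 51 ≥ 50 [met]
  Stage I.2 is satisfied; the onus moves to the petitioner.
Stage I.3 — burden on petitioner; standard: a scintilla of evidence (weight is at least 13).
    (d): 89 − 76 = 13 ≥ 13 [met]
    (e): 89 − 75 = 14 ≥ 13 [met]
  All elements met at the final stage.
All stages carried — the petitioner prevails on this issue.
— Issue II —
Stage II.1 — burden on petitioner; standard: a more-likely-than-not showing (weight is at least 55).
    (f): 56 ≥ 55 [met]
    (g): 62 − 3 = 59 ≥ 55 [met]
  Stage II.1 carried; the burden shifts to the respondent.
Stage II.2 — burden on respondent; standard: a more-likely-than-not showing (weight is at least 55).
    (h): 88 − 37 = 51 < 55 [not met]
    (i): 81 − 27 = 54 < 55 [not met]
  The respondent does not carry Stage II.2.
So the petitioner prevails on this issue.
— Issue III —
Stage III.1 (petitioner, a more-likely-than-not showing, weight is at least 52): (j) net 69−12=57 ≥ 52 — meets; (k) 56 ≥ 52 — meets.
  Stage III.1 is satisfied; the petitioner continues to bear the burden.
Stage III.2 (petitioner, a clear and cogent showing, weight exceeds 69): (l) 72 > 69 — meets.
  The petitioner carries Stage III.2; the respondent now bears the burden.
Stage III.3 (respondent, any credible evidence, weight is at least 20): (m) net 41−27=14 < 20 — fails.
  Not every element is met, so the respondent fails to carry Stage III.3.
The petitioner prevails on this issue.
Per-issue: Issue I → petitioner; Issue II → petitioner; Issue III → petitioner. The petitioner must prevail on a majority of issues; overall, the petitioner prevails.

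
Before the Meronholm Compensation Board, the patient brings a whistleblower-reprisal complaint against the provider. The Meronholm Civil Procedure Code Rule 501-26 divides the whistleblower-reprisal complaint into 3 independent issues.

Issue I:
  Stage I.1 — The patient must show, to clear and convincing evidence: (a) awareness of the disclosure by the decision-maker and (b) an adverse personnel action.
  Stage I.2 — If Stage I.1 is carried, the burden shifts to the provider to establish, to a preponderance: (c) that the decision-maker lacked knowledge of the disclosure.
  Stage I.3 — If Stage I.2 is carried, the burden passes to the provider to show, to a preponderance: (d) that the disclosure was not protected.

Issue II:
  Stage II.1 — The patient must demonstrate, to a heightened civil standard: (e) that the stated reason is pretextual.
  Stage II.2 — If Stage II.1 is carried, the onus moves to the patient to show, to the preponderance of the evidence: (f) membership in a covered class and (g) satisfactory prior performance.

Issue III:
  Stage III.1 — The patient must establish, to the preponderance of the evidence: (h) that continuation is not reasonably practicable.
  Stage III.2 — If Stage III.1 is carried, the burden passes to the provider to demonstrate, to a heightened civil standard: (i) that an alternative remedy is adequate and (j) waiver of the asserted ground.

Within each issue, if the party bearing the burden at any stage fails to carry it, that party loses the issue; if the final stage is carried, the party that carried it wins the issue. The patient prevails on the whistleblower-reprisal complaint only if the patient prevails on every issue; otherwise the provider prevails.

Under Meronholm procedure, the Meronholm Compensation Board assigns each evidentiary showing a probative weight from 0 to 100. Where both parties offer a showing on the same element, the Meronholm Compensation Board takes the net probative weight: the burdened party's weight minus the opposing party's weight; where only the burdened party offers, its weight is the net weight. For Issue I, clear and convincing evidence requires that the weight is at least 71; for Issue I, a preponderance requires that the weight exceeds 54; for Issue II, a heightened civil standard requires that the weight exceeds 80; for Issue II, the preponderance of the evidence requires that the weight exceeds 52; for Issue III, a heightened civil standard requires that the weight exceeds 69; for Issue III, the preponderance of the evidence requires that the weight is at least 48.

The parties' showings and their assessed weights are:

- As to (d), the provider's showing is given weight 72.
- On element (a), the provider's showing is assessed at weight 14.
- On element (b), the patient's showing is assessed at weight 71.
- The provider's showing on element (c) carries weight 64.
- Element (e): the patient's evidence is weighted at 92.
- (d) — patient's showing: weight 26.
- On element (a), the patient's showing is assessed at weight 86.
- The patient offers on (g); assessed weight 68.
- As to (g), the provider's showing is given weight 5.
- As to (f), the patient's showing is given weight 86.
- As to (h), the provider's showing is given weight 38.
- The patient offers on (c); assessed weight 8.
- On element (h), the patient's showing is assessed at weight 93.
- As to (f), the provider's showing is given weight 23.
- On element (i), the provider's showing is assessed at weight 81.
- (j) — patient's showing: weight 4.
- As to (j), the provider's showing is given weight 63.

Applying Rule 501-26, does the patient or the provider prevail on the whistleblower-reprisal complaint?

— Issue I —
Stage I.1 (patient, clear and convincing evidence, weight is at least 71): (a) net 86−14=72 ≥ 71 — meets; (b) 71 ≥ 71 — meets.
  All elements met. The burden passes to the provider.
Stage I.2 (provider, a preponderance, weight exceeds 54): (c) net 64−8=56 > 54 — meets.
  Stage I.2 is satisfied; the provider continues to bear the burden.
Stage I.3 (provider, a preponderance, weight exceeds 54): (d) net 72−26=46 ≤ 54 — fails.
  Stage I.3 not carried; the provider fails its burden.
The patient prevails on this issue.
— Issue II —
Stage II.1 — burden on patient; standard: a heightened civil standard (weight exceeds 80).
    (e): 92 > 80 [met]
  Stage II.1 is satisfied; the patient continues to bear the burden.
Stage II.2 — burden on patient; standard: the preponderance of the evidence (weight exceeds 52).
    (f): 86 − 23 = 63 > 52 [met]
    (g): 68 − 5 = 63 > 52 [met]
  The patient carries the last stage.
Every stage carried; the patient prevails on this issue.
— Issue III —
Stage III.1 (patient, the preponderance of the evidence, weight is at least 48): (h) net 93−38=55 ≥ 48 — meets.
  Stage III.1 carried; the burden shifts to the provider.
Stage III.2 (provider, a heightened civil standard, weight exceeds 69): (i) 81 > 69 — meets; (j) net 63−4=59 ≤ 69 — fails.
  Stage III.2 not carried; the provider fails its burden.
The analysis ends at Stage III.2; the patient prevails on this issue.
Per-issue: Issue I → patient; Issue II → patient; Issue III → patient. The patient must prevail on every issue; overall, the patient prevails.

patient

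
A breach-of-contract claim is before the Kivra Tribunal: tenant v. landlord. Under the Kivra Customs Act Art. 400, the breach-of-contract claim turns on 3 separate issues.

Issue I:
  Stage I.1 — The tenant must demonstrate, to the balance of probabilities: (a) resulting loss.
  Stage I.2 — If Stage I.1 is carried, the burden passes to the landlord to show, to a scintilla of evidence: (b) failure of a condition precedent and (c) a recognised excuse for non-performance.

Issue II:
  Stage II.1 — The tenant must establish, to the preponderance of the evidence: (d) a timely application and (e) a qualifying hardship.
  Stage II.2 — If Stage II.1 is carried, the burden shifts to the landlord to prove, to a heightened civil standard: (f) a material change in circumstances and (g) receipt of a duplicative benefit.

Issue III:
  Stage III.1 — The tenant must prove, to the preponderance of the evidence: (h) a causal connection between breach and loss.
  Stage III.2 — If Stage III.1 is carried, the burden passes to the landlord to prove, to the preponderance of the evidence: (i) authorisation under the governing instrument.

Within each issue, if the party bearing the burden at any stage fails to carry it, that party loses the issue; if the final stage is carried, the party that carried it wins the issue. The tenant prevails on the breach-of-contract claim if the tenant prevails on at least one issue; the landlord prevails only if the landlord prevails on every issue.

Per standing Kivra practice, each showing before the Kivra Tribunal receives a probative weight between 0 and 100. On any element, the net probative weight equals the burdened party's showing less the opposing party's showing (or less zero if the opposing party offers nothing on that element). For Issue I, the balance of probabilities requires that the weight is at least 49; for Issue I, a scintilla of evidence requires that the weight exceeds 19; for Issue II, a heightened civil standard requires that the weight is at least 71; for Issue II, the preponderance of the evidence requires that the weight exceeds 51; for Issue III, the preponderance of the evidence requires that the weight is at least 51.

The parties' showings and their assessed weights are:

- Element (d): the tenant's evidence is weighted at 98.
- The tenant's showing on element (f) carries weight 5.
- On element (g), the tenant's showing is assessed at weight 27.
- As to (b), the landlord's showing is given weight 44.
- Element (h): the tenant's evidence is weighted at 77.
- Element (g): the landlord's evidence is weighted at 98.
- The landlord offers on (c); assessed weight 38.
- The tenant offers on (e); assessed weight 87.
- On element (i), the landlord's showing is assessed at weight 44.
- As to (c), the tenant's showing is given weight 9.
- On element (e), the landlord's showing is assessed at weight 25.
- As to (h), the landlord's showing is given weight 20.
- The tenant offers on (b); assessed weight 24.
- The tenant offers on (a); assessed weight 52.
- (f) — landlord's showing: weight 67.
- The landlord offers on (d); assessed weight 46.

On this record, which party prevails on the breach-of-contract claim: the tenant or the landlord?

— Issue I —
Stage I.1 — burden on tenant; standard: the balance of probabilities (weight is at least 49).
    (a): 52 ≥ 49 [met]
  All elements met. The burden passes to the landlord.
Stage I.2 — burden on landlord; standard: a scintilla of evidence (weight exceeds 19).
    (b): 44 − 24 = 20 > 19 [met]
    (c): 38 − 9 = 29 > 19 [met]
  The landlord carries the last stage.
All stages carried — the landlord prevails on this issue.
— Issue II —
At Stage II.1 the tenant must meet the preponderance of the evidence (weight exceeds 51): on (d) the weight is 98 less the opposing 46 gives net 52, which does exceed 51, so (d) meets the standard; on (e) the weight is 87 less the opposing 25 gives net 62, which does exceed 51, so (e) meets the standard.
  All elements met. The burden passes to the landlord.
At Stage II.2 the landlord must meet a heightened civil standard (weight is at least 71): on (f) the weight is 67 less the opposing 5 gives net 62, which does not reach 71, so (f) does not meet the standard; on (g) the weight is 98 less the opposing 27 gives net 71, which does reach 71, so (g) meets the standard.
  Not every element is met, so the landlord fails to carry Stage II.2.
The tenant prevails on this issue.
— Issue III —
Stage III.1 — burden on tenant; standard: the preponderance of the evidence (weight is at least 51).
    (h): 77 − 20 = 57 ≥ 51 [met]
  Stage III.1 is satisfied; the onus moves to the landlord.
Stage III.2 — burden on landlord; standard: the preponderance of the evidence (weight is at least 51).
    (i): 44 < 51 [not met]
  Stage III.2 not carried; the landlord fails its burden.
So the tenant prevails on this issue.
Per-issue: Issue I → landlord; Issue II → tenant; Issue III → tenant. The tenant must prevail on at least one issue; overall, the tenant prevails.

tenant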